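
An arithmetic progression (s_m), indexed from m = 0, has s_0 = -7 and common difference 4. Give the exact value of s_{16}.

s_m = -7 + (m - 0)·4.
s_{16} = -7 + 16·4 = 57.

57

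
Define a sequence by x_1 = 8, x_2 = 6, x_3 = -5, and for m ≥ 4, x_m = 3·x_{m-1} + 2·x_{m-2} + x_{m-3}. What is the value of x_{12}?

x_4 = 5; x_5 = 11; x_6 = 38; x_7 = 141; x_8 = 510; x_9 = 1850; x_{10} = 6711; x_{11} = 24343; x_{12} = 88301.

88301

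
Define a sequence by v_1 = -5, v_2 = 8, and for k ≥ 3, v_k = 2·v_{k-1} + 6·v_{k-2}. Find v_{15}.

Step forward from the initial values:
v_3 = -14; v_4 = 20; v_5 = -44; …; v_{12} = -64192; v_{13} = -240320; v_{14} = -865792; v_{15} = -3173504.

-3173504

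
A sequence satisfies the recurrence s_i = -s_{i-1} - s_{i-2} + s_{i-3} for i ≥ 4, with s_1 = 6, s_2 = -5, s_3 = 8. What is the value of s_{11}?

-68

Applying the relation repeatedly:
s_4 = 3  s_5 = -16  s_6 = 21  s_7 = -2  s_8 = -35  s_9 = 58  s_{10} = -25  s_{11} = -68.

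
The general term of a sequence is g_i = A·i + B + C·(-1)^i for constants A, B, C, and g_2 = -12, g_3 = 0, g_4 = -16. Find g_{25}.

-44

The three given values yield: 2A + B + C = -12; 3A + B - C = 0; 4A + B + C = -16.
Subtracting the first from the second: A - 2C = 12.
Subtracting the second from the third: A + 2C = -16.
Solving: C = -7, A = -2, then B = -1.
So g_i = -2·i + (-1) + (-7)·(-1)^i; at i=25 this is -44.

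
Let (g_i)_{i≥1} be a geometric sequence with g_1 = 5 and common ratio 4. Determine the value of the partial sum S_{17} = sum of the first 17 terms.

28633115305

g_i = 5·4^(i-1).
S = 5·(4^17 - 1)/(4 - 1) = 5·(17179869184 - 1)/(3) = 28633115305.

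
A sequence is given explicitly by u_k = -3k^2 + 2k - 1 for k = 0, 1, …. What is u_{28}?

-2297

u_{28} = -3·28^2 + 2·28 - 1 = -2297.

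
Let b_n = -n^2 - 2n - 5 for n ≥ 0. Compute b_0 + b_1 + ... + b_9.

Over n = 0..9: Σn = 45, Σn² = 285.
Total = (-1)·285 + (-2)·45 + (-5)·10 = -425.

-425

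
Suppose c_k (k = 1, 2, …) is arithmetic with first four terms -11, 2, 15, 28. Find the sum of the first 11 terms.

Common difference d = 13.
c_k = -11 + (k - 1)·13.
c_{11} = 119; S = 11·(-11 + 119)/2 = 594.

594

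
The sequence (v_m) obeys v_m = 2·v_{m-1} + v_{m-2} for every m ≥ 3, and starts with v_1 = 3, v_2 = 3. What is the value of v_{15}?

Iterate the recurrence:
v_3 = 9; v_4 = 21; v_5 = 51; …; v_{12} = 24357; v_{13} = 58803; v_{14} = 141963; v_{15} = 342729.

342729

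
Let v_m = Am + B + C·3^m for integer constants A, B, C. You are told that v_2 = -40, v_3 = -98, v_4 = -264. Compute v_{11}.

-531490

The three given values yield: 2A + B + 9C = -40; 3A + B + 27C = -98; 4A + B + 81C = -264.
Subtracting the first from the second: A + 18C = -58.
Subtracting the second from the third: A + 54C = -166.
Solving: C = -3, A = -4, then B = -5.
Hence v_{11} = -4·11 + (-5) + (-3)·177147 = -531490.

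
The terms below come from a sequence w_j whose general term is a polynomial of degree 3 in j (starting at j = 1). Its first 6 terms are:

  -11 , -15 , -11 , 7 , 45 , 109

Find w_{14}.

2277

1st diffs: -4, 4, 18, 38, 64.
2nd diffs: 8, 14, 20, 26.
3rd diffs: 6, 6, 6 (constant).
Newton forward-difference form: w_j = -11 + (-4)·C(j-1,1) + 8·C(j-1,2) + 6·C(j-1,3).
At j = 14: j-1 = 13, so w_{14} = -11 - 52 + 624 + 1716 = 2277.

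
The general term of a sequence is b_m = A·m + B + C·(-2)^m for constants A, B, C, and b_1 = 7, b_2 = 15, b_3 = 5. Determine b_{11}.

-2019

At m = 1, 2, 3: A + B - 2C = 7; 2A + B + 4C = 15; 3A + B - 8C = 5.
Subtracting the first from the second: A + 6C = 8.
Subtracting the second from the third: A - 12C = -10.
Solving: C = 1, A = 2, then B = 7.
Hence b_{11} = 2·11 + 7 + 1·(-2048) = -2019.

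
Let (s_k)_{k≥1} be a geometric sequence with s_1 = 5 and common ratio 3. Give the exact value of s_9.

s_k = 5·3^(k-1).
s_9 = 5·3^8 = 32805.

32805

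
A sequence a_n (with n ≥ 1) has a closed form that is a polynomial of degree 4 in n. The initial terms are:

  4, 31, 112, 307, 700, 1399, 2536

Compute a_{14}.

1st diffs: 27, 81, 195, 393, 699, 1137.
2nd diffs: 54, 114, 198, 306, 438.
3rd diffs: 60, 84, 108, 132.
4th diffs: 24, 24, 24 (constant).
So a_n = n^4 + 2n^2 + 6n - 5.
Evaluating at n = 14 gives a_{14} = 38887.

38887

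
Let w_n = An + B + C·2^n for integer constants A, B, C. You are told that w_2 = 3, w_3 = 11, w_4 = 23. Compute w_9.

At n = 2, 3, 4: 2A + B + 4C = 3; 3A + B + 8C = 11; 4A + B + 16C = 23.
Subtracting the first from the second: A + 4C = 8.
Subtracting the second from the third: A + 8C = 12.
Solving: C = 1, A = 4, then B = -9.
So w_n = 4·n + (-9) + 1·2^n; at n=9 this is 539.

539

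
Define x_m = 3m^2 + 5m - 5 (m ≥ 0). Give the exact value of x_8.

x_8 = 3·8^2 + 5·8 - 5 = 227.

227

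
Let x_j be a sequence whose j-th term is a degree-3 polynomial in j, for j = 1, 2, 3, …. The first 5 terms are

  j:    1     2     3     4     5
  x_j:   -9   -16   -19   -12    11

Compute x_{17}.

1st diffs: -7, -3, 7, 23.
2nd diffs: 4, 10, 16.
3rd diffs: 6, 6 (constant).
So x_j = j^3 - 4j^2 - 2j - 4.
Evaluating at j = 17 gives x_{17} = 3719.

3719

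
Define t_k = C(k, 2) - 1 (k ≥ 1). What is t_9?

35

C(9, 2) = 36, so t_9 = 35.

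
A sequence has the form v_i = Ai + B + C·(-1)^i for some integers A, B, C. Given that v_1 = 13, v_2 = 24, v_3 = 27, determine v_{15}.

At i = 1, 2, 3: A + B - C = 13; 2A + B + C = 24; 3A + B - C = 27.
Subtracting the first from the second: A + 2C = 11.
Subtracting the second from the third: A - 2C = 3.
Solving: C = 2, A = 7, then B = 8.
So v_i = 7·i + 8 + 2·(-1)^i; at i=15 this is 111.

111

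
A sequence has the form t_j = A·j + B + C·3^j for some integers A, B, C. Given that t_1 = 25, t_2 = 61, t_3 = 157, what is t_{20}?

At j = 1, 2, 3: A + B + 3C = 25; 2A + B + 9C = 61; 3A + B + 27C = 157.
Subtracting the first from the second: A + 6C = 36.
Subtracting the second from the third: A + 18C = 96.
Solving: C = 5, A = 6, then B = 4.
So t_j = 6·j + 4 + 5·3^j; at j=20 this is 17433922129.

17433922129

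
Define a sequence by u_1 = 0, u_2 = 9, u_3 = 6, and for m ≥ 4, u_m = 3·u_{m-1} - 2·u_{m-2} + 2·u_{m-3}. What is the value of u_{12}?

u_4 = 0  u_5 = 6  u_6 = 30  u_7 = 78  u_8 = 186  u_9 = 462  u_{10} = 1170  u_{11} = 2958  u_{12} = 7458.

7458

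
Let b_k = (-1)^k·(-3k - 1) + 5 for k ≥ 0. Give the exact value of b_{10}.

(-1)^10 = 1; -3k - 1 at k=10 is -31; so b_{10} = -26.

-26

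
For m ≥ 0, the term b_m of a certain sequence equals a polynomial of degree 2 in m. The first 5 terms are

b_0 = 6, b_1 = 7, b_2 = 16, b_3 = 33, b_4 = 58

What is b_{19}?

1st diffs: 1, 9, 17, 25.
2nd diffs: 8, 8, 8 (constant).
Newton forward-difference form: b_m = 6 + 1·C(m,1) + 8·C(m,2).
At m = 19: m = 19, so b_{19} = 6 + 19 + 1368 = 1393.

1393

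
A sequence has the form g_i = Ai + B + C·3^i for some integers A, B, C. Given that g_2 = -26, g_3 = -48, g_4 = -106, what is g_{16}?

Plug in i = 2, 3, 4: 2A + B + 9C = -26; 3A + B + 27C = -48; 4A + B + 81C = -106.
Subtracting the first from the second: A + 18C = -22.
Subtracting the second from the third: A + 54C = -58.
Solving: C = -1, A = -4, then B = -9.
So g_i = -4·i + (-9) + (-1)·3^i; at i=16 this is -43046794.

-43046794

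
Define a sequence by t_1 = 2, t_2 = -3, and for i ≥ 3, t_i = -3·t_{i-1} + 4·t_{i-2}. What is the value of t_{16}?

Compute successive terms:
t_3 = 17;  t_4 = -63;  t_5 = 257;  …;  t_{13} = 16777217;  t_{14} = -67108863;  t_{15} = 268435457;  t_{16} = -1073741823.
(Characteristic roots are 1 and -4.)

-1073741823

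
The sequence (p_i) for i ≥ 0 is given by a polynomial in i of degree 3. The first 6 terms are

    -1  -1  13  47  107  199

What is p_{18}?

1st diffs: 0, 14, 34, 60, 92.
2nd diffs: 14, 20, 26, 32.
3rd diffs: 6, 6, 6 (constant).
Newton forward-difference form: p_i = -1 + 14·C(i,2) + 6·C(i,3).
At i = 18: i = 18, so p_{18} = -1 + 2142 + 4896 = 7037.

7037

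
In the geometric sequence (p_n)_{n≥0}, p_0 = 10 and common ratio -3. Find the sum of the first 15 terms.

p_n = 10·(-3)^(n-0).
S = 10·((-3)^15 - 1)/(-3 - 1) = 10·(-14348907 - 1)/(-4) = 35872270.

35872270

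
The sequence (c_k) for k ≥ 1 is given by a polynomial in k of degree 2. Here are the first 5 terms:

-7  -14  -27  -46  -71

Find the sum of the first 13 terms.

-2353

1st diffs: -7, -13, -19, -25.
2nd diffs: -6, -6, -6 (constant).
Newton forward-difference form: c_k = -7 + (-7)·C(k-1,1) + (-6)·C(k-1,2).
Continuing: …, -102, -139, -182, -231, …, c_{13} = -487.
Summing k = 1..13 (13 terms) gives -2353.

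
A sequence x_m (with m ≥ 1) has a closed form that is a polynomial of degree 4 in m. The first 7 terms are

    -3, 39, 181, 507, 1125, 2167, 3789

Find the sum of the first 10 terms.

1st diffs: 42, 142, 326, 618, 1042, 1622.
2nd diffs: 100, 184, 292, 424, 580.
3rd diffs: 84, 108, 132, 156.
4th diffs: 24, 24, 24 (constant).
Newton forward-difference form: x_m = -3 + 42·C(m-1,1) + 100·C(m-1,2) + 84·C(m-1,3) + 24·C(m-1,4).
Continuing: 6171, 9517, 14055.
Summing m = 1..10 (10 terms) gives 37548.

37548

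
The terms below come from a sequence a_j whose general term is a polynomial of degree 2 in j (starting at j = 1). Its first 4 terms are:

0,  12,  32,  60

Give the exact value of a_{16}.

1020

1st diffs: 12, 20, 28.
2nd diffs: 8, 8 (constant).
Newton forward-difference form: a_j = 12·C(j-1,1) + 8·C(j-1,2).
At j = 16: j-1 = 15, so a_{16} = 180 + 840 = 1020.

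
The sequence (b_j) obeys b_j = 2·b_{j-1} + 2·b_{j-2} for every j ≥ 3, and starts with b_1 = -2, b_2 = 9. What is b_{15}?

Step forward from the initial values:
b_3 = 14;  b_4 = 46;  b_5 = 120;  …;  b_{12} = 137696;  b_{13} = 376192;  b_{14} = 1027776;  b_{15} = 2807936.

2807936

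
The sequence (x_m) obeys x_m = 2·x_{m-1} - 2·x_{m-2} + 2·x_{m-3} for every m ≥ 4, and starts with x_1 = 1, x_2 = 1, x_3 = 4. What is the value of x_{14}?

Compute successive terms:
x_4 = 8;  x_5 = 10;  x_6 = 12;  …;  x_{11} = 120;  x_{12} = 192;  x_{13} = 304;  x_{14} = 464.

464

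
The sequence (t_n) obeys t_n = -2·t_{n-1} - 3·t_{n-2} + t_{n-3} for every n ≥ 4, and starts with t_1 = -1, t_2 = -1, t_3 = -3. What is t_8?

Iterate the recurrence:
t_4 = 8; t_5 = -8; t_6 = -11; t_7 = 54; t_8 = -83.

-83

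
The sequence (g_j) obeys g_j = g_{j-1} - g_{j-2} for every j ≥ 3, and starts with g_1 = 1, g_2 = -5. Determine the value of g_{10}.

Step forward from the initial values:
g_3 = -6; g_4 = -1; g_5 = 5; g_6 = 6; g_7 = 1; g_8 = -5; g_9 = -6; g_{10} = -1.

-1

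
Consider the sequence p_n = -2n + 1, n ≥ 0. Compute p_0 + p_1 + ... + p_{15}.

-224

Over n = 0..15: Σn = 120.
Total = (-2)·120 + (1)·16 = -224.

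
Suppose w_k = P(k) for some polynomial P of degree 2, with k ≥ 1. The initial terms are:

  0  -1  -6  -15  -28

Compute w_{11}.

1st diffs: -1, -5, -9, -13.
2nd diffs: -4, -4, -4 (constant).
So w_k = -2k^2 + 5k - 3.
Evaluating at k = 11 gives w_{11} = -190.

-190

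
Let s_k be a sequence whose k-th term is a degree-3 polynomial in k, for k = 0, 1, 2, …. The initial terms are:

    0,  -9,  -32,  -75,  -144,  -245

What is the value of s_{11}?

-1859

1st diffs: -9, -23, -43, -69, -101.
2nd diffs: -14, -20, -26, -32.
3rd diffs: -6, -6, -6 (constant).
So s_k = -k^3 - 4k^2 - 4k.
Evaluating at k = 11 gives s_{11} = -1859.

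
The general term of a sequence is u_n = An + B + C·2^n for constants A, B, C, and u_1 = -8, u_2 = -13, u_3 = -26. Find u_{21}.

-8388548

At n = 1, 2, 3: A + B + 2C = -8; 2A + B + 4C = -13; 3A + B + 8C = -26.
Subtracting the first from the second: A + 2C = -5.
Subtracting the second from the third: A + 4C = -13.
Solving: C = -4, A = 3, then B = -3.
Therefore u_{21} = 63 + (-3) + (-4)·2097152 = -8388548.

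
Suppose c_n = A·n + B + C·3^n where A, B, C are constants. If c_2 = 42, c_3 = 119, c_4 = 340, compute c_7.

8779

Plug in n = 2, 3, 4: 2A + B + 9C = 42; 3A + B + 27C = 119; 4A + B + 81C = 340.
Subtracting the first from the second: A + 18C = 77.
Subtracting the second from the third: A + 54C = 221.
Solving: C = 4, A = 5, then B = -4.
Hence c_7 = 5·7 + (-4) + 4·2187 = 8779.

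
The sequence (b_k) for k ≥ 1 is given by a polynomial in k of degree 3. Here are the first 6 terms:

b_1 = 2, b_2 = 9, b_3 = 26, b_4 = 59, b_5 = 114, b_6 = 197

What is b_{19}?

6554

1st diffs: 7, 17, 33, 55, 83.
2nd diffs: 10, 16, 22, 28.
3rd diffs: 6, 6, 6 (constant).
So b_k = k^3 - k^2 + 3k - 1.
Evaluating at k = 19 gives b_{19} = 6554.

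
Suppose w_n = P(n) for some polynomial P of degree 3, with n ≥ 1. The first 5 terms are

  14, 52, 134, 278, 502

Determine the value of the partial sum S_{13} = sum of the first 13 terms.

1st diffs: 38, 82, 144, 224.
2nd diffs: 44, 62, 80.
3rd diffs: 18, 18 (constant).
Newton forward-difference form: w_n = 14 + 38·C(n-1,1) + 44·C(n-1,2) + 18·C(n-1,3).
Continuing: …, 824, 1262, 1834, 2558, …, w_{13} = 7334.
Summing n = 1..13 (13 terms) gives 28600.

28600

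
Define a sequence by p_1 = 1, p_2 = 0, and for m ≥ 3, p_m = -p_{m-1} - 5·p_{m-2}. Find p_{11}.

Applying the relation repeatedly:
p_3 = -5;  p_4 = 5;  p_5 = 20;  p_6 = -45;  p_7 = -55;  p_8 = 280;  p_9 = -5;  p_{10} = -1395;  p_{11} = 1420.

1420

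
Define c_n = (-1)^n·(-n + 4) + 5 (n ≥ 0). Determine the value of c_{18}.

-9

(-1)^18 = 1; -n + 4 at n=18 is -14; so c_{18} = -9.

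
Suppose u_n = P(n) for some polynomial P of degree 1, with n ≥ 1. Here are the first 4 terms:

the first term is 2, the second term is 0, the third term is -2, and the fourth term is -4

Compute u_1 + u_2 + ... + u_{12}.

-108

1st diffs: -2, -2, -2 (constant).
So u_n = -2n + 4.
Continuing: …, -6, -8, -10, -12, …, u_{12} = -20.
Summing n = 1..12 (12 terms) gives -108.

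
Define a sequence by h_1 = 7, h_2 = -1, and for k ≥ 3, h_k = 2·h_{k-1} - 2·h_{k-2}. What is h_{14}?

Step forward from the initial values:
h_3 = -16, h_4 = -30, h_5 = -28, …, h_{11} = -256, h_{12} = -480, h_{13} = -448, h_{14} = 64.

64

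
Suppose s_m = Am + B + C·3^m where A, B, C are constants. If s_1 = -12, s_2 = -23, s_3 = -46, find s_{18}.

Plug in m = 1, 2, 3: A + B + 3C = -12; 2A + B + 9C = -23; 3A + B + 27C = -46.
Subtracting the first from the second: A + 6C = -11.
Subtracting the second from the third: A + 18C = -23.
Solving: C = -1, A = -5, then B = -4.
So s_m = -5·m + (-4) + (-1)·3^m; at m=18 this is -387420583.

-387420583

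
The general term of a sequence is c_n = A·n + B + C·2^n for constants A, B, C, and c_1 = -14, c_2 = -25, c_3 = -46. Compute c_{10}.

The three given values yield: A + B + 2C = -14; 2A + B + 4C = -25; 3A + B + 8C = -46.
Subtracting the first from the second: A + 2C = -11.
Subtracting the second from the third: A + 4C = -21.
Solving: C = -5, A = -1, then B = -3.
So c_n = -1·n + (-3) + (-5)·2^n; at n=10 this is -5133.

-5133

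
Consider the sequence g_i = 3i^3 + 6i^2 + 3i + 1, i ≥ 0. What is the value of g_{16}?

g_{16} = 3·16^3 + 6·16^2 + 3·16 + 1 = 13873.

13873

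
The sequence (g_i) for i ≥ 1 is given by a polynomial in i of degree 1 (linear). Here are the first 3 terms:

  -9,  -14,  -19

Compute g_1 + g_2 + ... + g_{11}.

-374

1st diffs: -5, -5 (constant).
So g_i = -5i - 4.
Continuing: …, -24, -29, -34, -39, …, g_{11} = -59.
Summing i = 1..11 (11 terms) gives -374.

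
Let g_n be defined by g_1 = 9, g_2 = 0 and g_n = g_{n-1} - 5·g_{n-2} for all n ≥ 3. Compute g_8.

-2520

Iterate the recurrence:
g_3 = -45;  g_4 = -45;  g_5 = 180;  g_6 = 405;  g_7 = -495;  g_8 = -2520.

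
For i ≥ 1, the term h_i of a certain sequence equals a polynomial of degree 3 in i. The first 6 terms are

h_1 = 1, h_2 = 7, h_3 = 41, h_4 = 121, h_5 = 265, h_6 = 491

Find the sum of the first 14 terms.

28770

1st diffs: 6, 34, 80, 144, 226.
2nd diffs: 28, 46, 64, 82.
3rd diffs: 18, 18, 18 (constant).
Newton forward-difference form: h_i = 1 + 6·C(i-1,1) + 28·C(i-1,2) + 18·C(i-1,3).
Continuing: …, 817, 1261, 1841, 2575, …, h_{14} = 7411.
Summing i = 1..14 (14 terms) gives 28770.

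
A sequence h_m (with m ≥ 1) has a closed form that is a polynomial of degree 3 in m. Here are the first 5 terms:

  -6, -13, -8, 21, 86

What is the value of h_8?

1st diffs: -7, 5, 29, 65.
2nd diffs: 12, 24, 36.
3rd diffs: 12, 12 (constant).
Newton forward-difference form: h_m = -6 + (-7)·C(m-1,1) + 12·C(m-1,2) + 12·C(m-1,3).
At m = 8: m-1 = 7, so h_8 = -6 - 49 + 252 + 420 = 617.

617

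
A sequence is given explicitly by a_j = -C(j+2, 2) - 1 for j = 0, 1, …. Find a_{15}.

-137

C(17, 2) = 136, so a_{15} = -137.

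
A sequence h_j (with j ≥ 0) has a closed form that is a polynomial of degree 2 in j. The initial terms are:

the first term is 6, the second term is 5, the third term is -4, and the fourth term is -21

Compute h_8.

1st diffs: -1, -9, -17.
2nd diffs: -8, -8 (constant).
Newton forward-difference form: h_j = 6 + (-1)·C(j,1) + (-8)·C(j,2).
At j = 8: j = 8, so h_8 = 6 - 8 - 224 = -226.

-226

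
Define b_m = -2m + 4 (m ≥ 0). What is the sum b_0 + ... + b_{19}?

Over m = 0..19: Σm = 190.
Total = (-2)·190 + (4)·20 = -300.

-300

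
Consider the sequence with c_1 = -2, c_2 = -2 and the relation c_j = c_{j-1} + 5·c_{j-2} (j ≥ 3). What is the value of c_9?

Step forward from the initial values:
c_3 = -12, c_4 = -22, c_5 = -82, c_6 = -192, c_7 = -602, c_8 = -1562, c_9 = -4572.

-4572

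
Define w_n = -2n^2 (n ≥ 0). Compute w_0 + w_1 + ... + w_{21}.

Over n = 0..21: Σn = 231, Σn² = 3311.
Total = (-2)·3311 = -6622.

-6622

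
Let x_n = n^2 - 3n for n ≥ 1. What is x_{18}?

x_{18} = 1·18^2 - 3·18 = 270.

270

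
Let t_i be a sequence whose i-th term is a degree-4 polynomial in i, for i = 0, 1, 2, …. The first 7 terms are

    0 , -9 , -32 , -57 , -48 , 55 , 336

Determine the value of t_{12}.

1st diffs: -9, -23, -25, 9, 103, 281.
2nd diffs: -14, -2, 34, 94, 178.
3rd diffs: 12, 36, 60, 84.
4th diffs: 24, 24, 24 (constant).
Newton forward-difference form: t_i = (-9)·C(i,1) + (-14)·C(i,2) + 12·C(i,3) + 24·C(i,4).
At i = 12: i = 12, so t_{12} = -108 - 924 + 2640 + 11880 = 13488.

13488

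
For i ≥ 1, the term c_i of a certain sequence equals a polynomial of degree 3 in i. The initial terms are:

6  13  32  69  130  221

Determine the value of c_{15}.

3380

1st diffs: 7, 19, 37, 61, 91.
2nd diffs: 12, 18, 24, 30.
3rd diffs: 6, 6, 6 (constant).
Newton forward-difference form: c_i = 6 + 7·C(i-1,1) + 12·C(i-1,2) + 6·C(i-1,3).
At i = 15: i-1 = 14, so c_{15} = 6 + 98 + 1092 + 2184 = 3380.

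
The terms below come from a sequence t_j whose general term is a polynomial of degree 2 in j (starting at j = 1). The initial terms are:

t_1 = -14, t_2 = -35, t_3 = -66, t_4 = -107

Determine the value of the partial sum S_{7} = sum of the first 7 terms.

-889

1st diffs: -21, -31, -41.
2nd diffs: -10, -10 (constant).
Newton forward-difference form: t_j = -14 + (-21)·C(j-1,1) + (-10)·C(j-1,2).
Continuing: -158, -219, -290.
Summing j = 1..7 (7 terms) gives -889.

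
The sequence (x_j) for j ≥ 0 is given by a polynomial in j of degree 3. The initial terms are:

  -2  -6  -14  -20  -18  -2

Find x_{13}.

1st diffs: -4, -8, -6, 2, 16.
2nd diffs: -4, 2, 8, 14.
3rd diffs: 6, 6, 6 (constant).
Newton forward-difference form: x_j = -2 + (-4)·C(j,1) + (-4)·C(j,2) + 6·C(j,3).
At j = 13: j = 13, so x_{13} = -2 - 52 - 312 + 1716 = 1350.

1350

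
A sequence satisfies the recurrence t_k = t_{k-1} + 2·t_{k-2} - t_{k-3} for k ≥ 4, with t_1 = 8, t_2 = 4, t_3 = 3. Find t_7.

15

Compute successive terms:
t_4 = 3;  t_5 = 5;  t_6 = 8;  t_7 = 15.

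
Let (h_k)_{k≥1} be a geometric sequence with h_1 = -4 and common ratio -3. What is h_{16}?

57395628

h_k = (-4)·(-3)^(k-1).
h_{16} = (-4)·(-3)^15 = 57395628.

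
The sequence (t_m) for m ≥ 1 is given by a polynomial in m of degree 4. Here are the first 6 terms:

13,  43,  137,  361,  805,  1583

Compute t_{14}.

41431

1st diffs: 30, 94, 224, 444, 778.
2nd diffs: 64, 130, 220, 334.
3rd diffs: 66, 90, 114.
4th diffs: 24, 24 (constant).
Newton forward-difference form: t_m = 13 + 30·C(m-1,1) + 64·C(m-1,2) + 66·C(m-1,3) + 24·C(m-1,4).
At m = 14: m-1 = 13, so t_{14} = 13 + 390 + 4992 + 18876 + 17160 = 41431.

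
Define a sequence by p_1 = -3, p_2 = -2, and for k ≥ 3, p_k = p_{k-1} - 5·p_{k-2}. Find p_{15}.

-234067

p_3 = 13, p_4 = 23, p_5 = -42, …, p_{12} = 11603, p_{13} = 44013, p_{14} = -14002, p_{15} = -234067.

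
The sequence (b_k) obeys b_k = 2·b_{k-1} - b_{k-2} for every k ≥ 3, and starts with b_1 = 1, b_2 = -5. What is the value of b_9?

-47

Step forward from the initial values:
b_3 = -11;  b_4 = -17;  b_5 = -23;  b_6 = -29;  b_7 = -35;  b_8 = -41;  b_9 = -47.
(Characteristic roots are 1 and 1.)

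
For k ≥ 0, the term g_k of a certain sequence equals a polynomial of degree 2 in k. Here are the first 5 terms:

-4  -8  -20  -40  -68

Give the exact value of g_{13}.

-680

1st diffs: -4, -12, -20, -28.
2nd diffs: -8, -8, -8 (constant).
So g_k = -4k^2 - 4.
Evaluating at k = 13 gives g_{13} = -680.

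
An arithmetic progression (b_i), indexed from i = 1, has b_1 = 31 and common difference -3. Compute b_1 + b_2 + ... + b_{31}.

b_i = 31 + (i - 1)·(-3).
b_{31} = -59; S = 31·(31 + (-59))/2 = -434.

-434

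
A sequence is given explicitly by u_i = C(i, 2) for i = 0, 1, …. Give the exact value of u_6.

15

C(6, 2) = 15, so u_6 = 15.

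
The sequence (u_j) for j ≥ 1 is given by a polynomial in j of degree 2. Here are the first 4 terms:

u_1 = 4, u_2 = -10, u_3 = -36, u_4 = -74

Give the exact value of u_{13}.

1st diffs: -14, -26, -38.
2nd diffs: -12, -12 (constant).
So u_j = -6j^2 + 4j + 6.
Evaluating at j = 13 gives u_{13} = -956.

-956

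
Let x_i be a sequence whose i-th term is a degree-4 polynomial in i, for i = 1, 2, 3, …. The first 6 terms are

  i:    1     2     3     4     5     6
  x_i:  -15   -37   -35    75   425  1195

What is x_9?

8545

1st diffs: -22, 2, 110, 350, 770.
2nd diffs: 24, 108, 240, 420.
3rd diffs: 84, 132, 180.
4th diffs: 48, 48 (constant).
Newton forward-difference form: x_i = -15 + (-22)·C(i-1,1) + 24·C(i-1,2) + 84·C(i-1,3) + 48·C(i-1,4).
At i = 9: i-1 = 8, so x_9 = -15 - 176 + 672 + 4704 + 3360 = 8545.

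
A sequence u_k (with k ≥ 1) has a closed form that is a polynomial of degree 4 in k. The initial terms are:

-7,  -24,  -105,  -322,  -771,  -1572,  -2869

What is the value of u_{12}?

1st diffs: -17, -81, -217, -449, -801, -1297.
2nd diffs: -64, -136, -232, -352, -496.
3rd diffs: -72, -96, -120, -144.
4th diffs: -24, -24, -24 (constant).
Newton forward-difference form: u_k = -7 + (-17)·C(k-1,1) + (-64)·C(k-1,2) + (-72)·C(k-1,3) + (-24)·C(k-1,4).
At k = 12: k-1 = 11, so u_{12} = -7 - 187 - 3520 - 11880 - 7920 = -23514.

-23514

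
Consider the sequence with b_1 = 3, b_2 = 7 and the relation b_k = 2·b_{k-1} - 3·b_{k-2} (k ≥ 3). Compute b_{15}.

b_3 = 5  b_4 = -11  b_5 = -37  …  b_{12} = -1643  b_{13} = -853  b_{14} = 3223  b_{15} = 9005.

9005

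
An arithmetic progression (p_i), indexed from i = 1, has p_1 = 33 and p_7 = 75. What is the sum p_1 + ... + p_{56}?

12628

Common difference d = (75 - 33) / (7 - 1) = 7.
p_i = 33 + (i - 1)·7.
p_{56} = 418; S = 56·(33 + 418)/2 = 12628.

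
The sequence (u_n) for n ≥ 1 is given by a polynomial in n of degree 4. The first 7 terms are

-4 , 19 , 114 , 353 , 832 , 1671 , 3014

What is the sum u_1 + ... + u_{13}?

104702

1st diffs: 23, 95, 239, 479, 839, 1343.
2nd diffs: 72, 144, 240, 360, 504.
3rd diffs: 72, 96, 120, 144.
4th diffs: 24, 24, 24 (constant).
Newton forward-difference form: u_n = -4 + 23·C(n-1,1) + 72·C(n-1,2) + 72·C(n-1,3) + 24·C(n-1,4).
Continuing: …, 5029, 7908, 11867, 17146, …, u_{13} = 32744.
Summing n = 1..13 (13 terms) gives 104702.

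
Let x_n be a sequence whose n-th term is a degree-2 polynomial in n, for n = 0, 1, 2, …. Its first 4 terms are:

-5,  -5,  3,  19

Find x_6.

115

1st diffs: 0, 8, 16.
2nd diffs: 8, 8 (constant).
Newton forward-difference form: x_n = -5 + 8·C(n,2).
At n = 6: n = 6, so x_6 = -5 + 120 = 115.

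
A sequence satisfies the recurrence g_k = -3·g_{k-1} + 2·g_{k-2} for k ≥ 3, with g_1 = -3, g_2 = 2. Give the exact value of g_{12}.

Applying the relation repeatedly:
g_3 = -12  g_4 = 40  g_5 = -144  g_6 = 512  g_7 = -1824  g_8 = 6496  g_9 = -23136  g_{10} = 82400  g_{11} = -293472  g_{12} = 1045216.

1045216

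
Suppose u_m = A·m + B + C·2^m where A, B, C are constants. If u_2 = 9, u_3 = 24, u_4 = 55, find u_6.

245

Plug in m = 2, 3, 4: 2A + B + 4C = 9; 3A + B + 8C = 24; 4A + B + 16C = 55.
Subtracting the first from the second: A + 4C = 15.
Subtracting the second from the third: A + 8C = 31.
Solving: C = 4, A = -1, then B = -5.
Hence u_6 = -1·6 + (-5) + 4·64 = 245.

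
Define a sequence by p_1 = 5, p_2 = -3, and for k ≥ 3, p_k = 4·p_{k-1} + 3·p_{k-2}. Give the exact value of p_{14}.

20301213

Iterate the recurrence:
p_3 = 3, p_4 = 3, p_5 = 21, …, p_{11} = 202467, p_{12} = 940611, p_{13} = 4369845, p_{14} = 20301213.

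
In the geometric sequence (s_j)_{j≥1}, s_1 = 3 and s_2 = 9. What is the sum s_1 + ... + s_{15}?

21523359

Common ratio r = 3.
s_j = 3·3^(j-1).
S = 3·(3^15 - 1)/(3 - 1) = 3·(14348907 - 1)/(2) = 21523359.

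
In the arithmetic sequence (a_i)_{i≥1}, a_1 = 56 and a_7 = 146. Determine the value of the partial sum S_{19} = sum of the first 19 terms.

3629

Common difference d = (146 - 56) / (7 - 1) = 15.
a_i = 56 + (i - 1)·15.
a_{19} = 326; S = 19·(56 + 326)/2 = 3629.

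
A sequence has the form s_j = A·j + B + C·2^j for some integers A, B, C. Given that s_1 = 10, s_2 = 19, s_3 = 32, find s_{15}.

Write the equations: A + B + 2C = 10; 2A + B + 4C = 19; 3A + B + 8C = 32.
Subtracting the first from the second: A + 2C = 9.
Subtracting the second from the third: A + 4C = 13.
Solving: C = 2, A = 5, then B = 1.
Hence s_{15} = 5·15 + 1 + 2·32768 = 65612.

65612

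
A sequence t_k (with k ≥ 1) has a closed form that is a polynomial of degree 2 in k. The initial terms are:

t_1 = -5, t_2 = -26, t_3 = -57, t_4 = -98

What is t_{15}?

1st diffs: -21, -31, -41.
2nd diffs: -10, -10 (constant).
Newton forward-difference form: t_k = -5 + (-21)·C(k-1,1) + (-10)·C(k-1,2).
At k = 15: k-1 = 14, so t_{15} = -5 - 294 - 910 = -1209.

-1209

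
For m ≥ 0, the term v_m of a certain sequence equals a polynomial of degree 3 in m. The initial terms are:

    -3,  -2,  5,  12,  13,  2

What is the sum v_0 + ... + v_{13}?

-3773

1st diffs: 1, 7, 7, 1, -11.
2nd diffs: 6, 0, -6, -12.
3rd diffs: -6, -6, -6 (constant).
So v_m = -m^3 + 6m^2 - 4m - 3.
Continuing: …, -27, -80, -163, -282, …, v_{13} = -1238.
Summing m = 0..13 (14 terms) gives -3773.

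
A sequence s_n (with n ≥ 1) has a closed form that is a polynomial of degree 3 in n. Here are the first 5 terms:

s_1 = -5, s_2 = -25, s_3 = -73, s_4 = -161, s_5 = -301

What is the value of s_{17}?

1st diffs: -20, -48, -88, -140.
2nd diffs: -28, -40, -52.
3rd diffs: -12, -12 (constant).
Newton forward-difference form: s_n = -5 + (-20)·C(n-1,1) + (-28)·C(n-1,2) + (-12)·C(n-1,3).
At n = 17: n-1 = 16, so s_{17} = -5 - 320 - 3360 - 6720 = -10405.

-10405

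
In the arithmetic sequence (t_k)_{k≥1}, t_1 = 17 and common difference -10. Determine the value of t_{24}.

t_k = 17 + (k - 1)·(-10).
t_{24} = 17 + 23·(-10) = -213.

-213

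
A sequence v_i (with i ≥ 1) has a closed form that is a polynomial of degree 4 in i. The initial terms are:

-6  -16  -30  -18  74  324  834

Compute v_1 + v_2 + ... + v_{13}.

50336

1st diffs: -10, -14, 12, 92, 250, 510.
2nd diffs: -4, 26, 80, 158, 260.
3rd diffs: 30, 54, 78, 102.
4th diffs: 24, 24, 24 (constant).
Newton forward-difference form: v_i = -6 + (-10)·C(i-1,1) + (-4)·C(i-1,2) + 30·C(i-1,3) + 24·C(i-1,4).
Continuing: …, 1730, 3162, 5304, 8354, …, v_{13} = 18090.
Summing i = 1..13 (13 terms) gives 50336.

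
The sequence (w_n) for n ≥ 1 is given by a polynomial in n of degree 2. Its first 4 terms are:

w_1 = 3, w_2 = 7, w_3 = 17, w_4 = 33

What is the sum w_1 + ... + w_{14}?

1st diffs: 4, 10, 16.
2nd diffs: 6, 6 (constant).
So w_n = 3n^2 - 5n + 5.
Continuing: …, 55, 83, 117, 157, …, w_{14} = 523.
Summing n = 1..14 (14 terms) gives 2590.

2590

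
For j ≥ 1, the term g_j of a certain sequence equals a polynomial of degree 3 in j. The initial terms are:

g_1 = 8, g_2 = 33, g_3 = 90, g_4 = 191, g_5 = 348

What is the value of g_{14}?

1st diffs: 25, 57, 101, 157.
2nd diffs: 32, 44, 56.
3rd diffs: 12, 12 (constant).
Newton forward-difference form: g_j = 8 + 25·C(j-1,1) + 32·C(j-1,2) + 12·C(j-1,3).
At j = 14: j-1 = 13, so g_{14} = 8 + 325 + 2496 + 3432 = 6261.

6261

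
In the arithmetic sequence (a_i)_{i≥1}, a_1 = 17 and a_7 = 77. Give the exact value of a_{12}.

Common difference d = (77 - 17) / (7 - 1) = 10.
a_i = 17 + (i - 1)·10.
a_{12} = 17 + 11·10 = 127.

127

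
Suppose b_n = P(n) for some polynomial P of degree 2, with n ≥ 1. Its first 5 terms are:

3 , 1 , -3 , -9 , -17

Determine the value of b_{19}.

1st diffs: -2, -4, -6, -8.
2nd diffs: -2, -2, -2 (constant).
Newton forward-difference form: b_n = 3 + (-2)·C(n-1,1) + (-2)·C(n-1,2).
At n = 19: n-1 = 18, so b_{19} = 3 - 36 - 306 = -339.

-339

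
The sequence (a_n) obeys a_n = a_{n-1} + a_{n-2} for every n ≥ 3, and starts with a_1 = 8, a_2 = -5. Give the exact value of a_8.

Step forward from the initial values:
a_3 = 3  a_4 = -2  a_5 = 1  a_6 = -1  a_7 = 0  a_8 = -1.

-1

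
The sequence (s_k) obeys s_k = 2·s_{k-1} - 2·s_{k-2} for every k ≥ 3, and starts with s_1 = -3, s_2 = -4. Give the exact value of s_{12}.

64

Iterate the recurrence:
s_3 = -2; s_4 = 4; s_5 = 12; s_6 = 16; s_7 = 8; s_8 = -16; s_9 = -48; s_{10} = -64; s_{11} = -32; s_{12} = 64.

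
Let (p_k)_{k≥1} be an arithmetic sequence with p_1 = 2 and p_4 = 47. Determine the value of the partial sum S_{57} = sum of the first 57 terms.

24054

Common difference d = (47 - 2) / (4 - 1) = 15.
p_k = 2 + (k - 1)·15.
p_{57} = 842; S = 57·(2 + 842)/2 = 24054.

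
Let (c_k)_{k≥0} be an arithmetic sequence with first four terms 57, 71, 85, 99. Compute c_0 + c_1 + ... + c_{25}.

6032

Common difference d = 14.
c_k = 57 + (k - 0)·14.
c_{25} = 407; S = 26·(57 + 407)/2 = 6032.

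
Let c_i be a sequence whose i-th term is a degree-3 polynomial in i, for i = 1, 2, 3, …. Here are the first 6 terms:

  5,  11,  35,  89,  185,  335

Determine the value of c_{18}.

1st diffs: 6, 24, 54, 96, 150.
2nd diffs: 18, 30, 42, 54.
3rd diffs: 12, 12, 12 (constant).
Newton forward-difference form: c_i = 5 + 6·C(i-1,1) + 18·C(i-1,2) + 12·C(i-1,3).
At i = 18: i-1 = 17, so c_{18} = 5 + 102 + 2448 + 8160 = 10715.

10715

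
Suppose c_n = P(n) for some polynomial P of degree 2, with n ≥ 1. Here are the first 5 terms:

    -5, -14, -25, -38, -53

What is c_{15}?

1st diffs: -9, -11, -13, -15.
2nd diffs: -2, -2, -2 (constant).
Newton forward-difference form: c_n = -5 + (-9)·C(n-1,1) + (-2)·C(n-1,2).
At n = 15: n-1 = 14, so c_{15} = -5 - 126 - 182 = -313.

-313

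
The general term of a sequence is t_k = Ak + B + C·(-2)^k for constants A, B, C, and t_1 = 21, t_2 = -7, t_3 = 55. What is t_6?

-299

At k = 1, 2, 3: A + B - 2C = 21; 2A + B + 4C = -7; 3A + B - 8C = 55.
Subtracting the first from the second: A + 6C = -28.
Subtracting the second from the third: A - 12C = 62.
Solving: C = -5, A = 2, then B = 9.
Therefore t_6 = 12 + 9 + (-5)·64 = -299.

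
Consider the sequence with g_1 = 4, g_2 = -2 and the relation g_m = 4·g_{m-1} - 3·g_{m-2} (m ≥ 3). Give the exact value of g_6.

-722

Compute successive terms:
g_3 = -20, g_4 = -74, g_5 = -236, g_6 = -722.
(Characteristic roots are 3 and 1.)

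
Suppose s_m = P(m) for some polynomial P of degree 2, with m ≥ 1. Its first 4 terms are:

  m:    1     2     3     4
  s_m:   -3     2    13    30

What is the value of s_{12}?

382

1st diffs: 5, 11, 17.
2nd diffs: 6, 6 (constant).
Newton forward-difference form: s_m = -3 + 5·C(m-1,1) + 6·C(m-1,2).
At m = 12: m-1 = 11, so s_{12} = -3 + 55 + 330 = 382.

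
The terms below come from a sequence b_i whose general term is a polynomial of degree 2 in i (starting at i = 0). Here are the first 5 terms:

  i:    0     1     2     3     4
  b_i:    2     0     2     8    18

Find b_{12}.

1st diffs: -2, 2, 6, 10.
2nd diffs: 4, 4, 4 (constant).
Newton forward-difference form: b_i = 2 + (-2)·C(i,1) + 4·C(i,2).
At i = 12: i = 12, so b_{12} = 2 - 24 + 264 = 242.

242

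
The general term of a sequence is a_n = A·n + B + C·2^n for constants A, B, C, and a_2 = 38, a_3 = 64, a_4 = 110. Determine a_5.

196

Write the equations: 2A + B + 4C = 38; 3A + B + 8C = 64; 4A + B + 16C = 110.
Subtracting the first from the second: A + 4C = 26.
Subtracting the second from the third: A + 8C = 46.
Solving: C = 5, A = 6, then B = 6.
Hence a_5 = 6·5 + 6 + 5·32 = 196.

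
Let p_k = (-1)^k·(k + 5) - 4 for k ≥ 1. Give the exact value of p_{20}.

21

(-1)^20 = 1; k + 5 at k=20 is 25; so p_{20} = 21.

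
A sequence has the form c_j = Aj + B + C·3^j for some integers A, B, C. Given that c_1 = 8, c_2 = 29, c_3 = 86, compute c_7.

6578

At j = 1, 2, 3: A + B + 3C = 8; 2A + B + 9C = 29; 3A + B + 27C = 86.
Subtracting the first from the second: A + 6C = 21.
Subtracting the second from the third: A + 18C = 57.
Solving: C = 3, A = 3, then B = -4.
So c_j = 3·j + (-4) + 3·3^j; at j=7 this is 6578.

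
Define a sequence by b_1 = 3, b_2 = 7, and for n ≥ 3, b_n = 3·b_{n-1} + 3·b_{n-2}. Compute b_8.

23031

Step forward from the initial values:
b_3 = 30;  b_4 = 111;  b_5 = 423;  b_6 = 1602;  b_7 = 6075;  b_8 = 23031.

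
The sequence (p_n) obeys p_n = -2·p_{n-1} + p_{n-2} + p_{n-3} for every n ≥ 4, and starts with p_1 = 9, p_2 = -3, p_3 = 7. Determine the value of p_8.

Step forward from the initial values:
p_4 = -8, p_5 = 20, p_6 = -41, p_7 = 94, p_8 = -209.

-209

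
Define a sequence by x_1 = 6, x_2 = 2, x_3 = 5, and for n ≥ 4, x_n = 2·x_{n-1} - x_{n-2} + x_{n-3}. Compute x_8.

Compute successive terms:
x_4 = 14, x_5 = 25, x_6 = 41, x_7 = 71, x_8 = 126.

126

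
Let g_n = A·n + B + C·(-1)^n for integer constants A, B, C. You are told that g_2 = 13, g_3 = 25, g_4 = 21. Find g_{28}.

117

Plug in n = 2, 3, 4: 2A + B + C = 13; 3A + B - C = 25; 4A + B + C = 21.
Subtracting the first from the second: A - 2C = 12.
Subtracting the second from the third: A + 2C = -4.
Solving: C = -4, A = 4, then B = 9.
So g_n = 4·n + 9 + (-4)·(-1)^n; at n=28 this is 117.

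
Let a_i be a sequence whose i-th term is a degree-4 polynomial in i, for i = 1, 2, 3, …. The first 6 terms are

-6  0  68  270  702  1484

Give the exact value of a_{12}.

1st diffs: 6, 68, 202, 432, 782.
2nd diffs: 62, 134, 230, 350.
3rd diffs: 72, 96, 120.
4th diffs: 24, 24 (constant).
Newton forward-difference form: a_i = -6 + 6·C(i-1,1) + 62·C(i-1,2) + 72·C(i-1,3) + 24·C(i-1,4).
At i = 12: i-1 = 11, so a_{12} = -6 + 66 + 3410 + 11880 + 7920 = 23270.

23270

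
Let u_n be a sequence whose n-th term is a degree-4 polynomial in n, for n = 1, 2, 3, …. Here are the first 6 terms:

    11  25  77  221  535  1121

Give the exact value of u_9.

5891

1st diffs: 14, 52, 144, 314, 586.
2nd diffs: 38, 92, 170, 272.
3rd diffs: 54, 78, 102.
4th diffs: 24, 24 (constant).
Newton forward-difference form: u_n = 11 + 14·C(n-1,1) + 38·C(n-1,2) + 54·C(n-1,3) + 24·C(n-1,4).
At n = 9: n-1 = 8, so u_9 = 11 + 112 + 1064 + 3024 + 1680 = 5891.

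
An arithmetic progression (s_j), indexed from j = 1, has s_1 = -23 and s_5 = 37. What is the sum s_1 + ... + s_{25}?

Common difference d = (37 - (-23)) / (5 - 1) = 15.
s_j = -23 + (j - 1)·15.
s_{25} = 337; S = 25·(-23 + 337)/2 = 3925.

3925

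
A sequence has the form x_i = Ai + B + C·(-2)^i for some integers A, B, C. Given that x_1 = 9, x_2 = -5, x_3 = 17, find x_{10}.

-2061

At i = 1, 2, 3: A + B - 2C = 9; 2A + B + 4C = -5; 3A + B - 8C = 17.
Subtracting the first from the second: A + 6C = -14.
Subtracting the second from the third: A - 12C = 22.
Solving: C = -2, A = -2, then B = 7.
Hence x_{10} = -2·10 + 7 + (-2)·1024 = -2061.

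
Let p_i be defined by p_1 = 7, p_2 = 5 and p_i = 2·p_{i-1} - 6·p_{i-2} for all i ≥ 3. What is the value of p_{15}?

-1711616

Compute successive terms:
p_3 = -32, p_4 = -94, p_5 = 4, …, p_{12} = 131360, p_{13} = 67648, p_{14} = -652864, p_{15} = -1711616.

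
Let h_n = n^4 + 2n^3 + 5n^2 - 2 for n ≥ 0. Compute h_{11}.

17906

h_{11} = 1·11^4 + 2·11^3 + 5·11^2 - 2 = 17906.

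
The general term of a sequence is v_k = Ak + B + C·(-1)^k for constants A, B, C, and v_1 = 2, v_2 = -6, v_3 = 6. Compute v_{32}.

At k = 1, 2, 3: A + B - C = 2; 2A + B + C = -6; 3A + B - C = 6.
Subtracting the first from the second: A + 2C = -8.
Subtracting the second from the third: A - 2C = 12.
Solving: C = -5, A = 2, then B = -5.
Therefore v_{32} = 64 + (-5) + (-5)·1 = 54.

54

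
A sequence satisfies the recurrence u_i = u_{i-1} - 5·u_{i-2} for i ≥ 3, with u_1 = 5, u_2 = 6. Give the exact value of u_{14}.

-18474

Step forward from the initial values:
u_3 = -19  u_4 = -49  u_5 = 46  …  u_{11} = 13766  u_{12} = -12589  u_{13} = -81419  u_{14} = -18474.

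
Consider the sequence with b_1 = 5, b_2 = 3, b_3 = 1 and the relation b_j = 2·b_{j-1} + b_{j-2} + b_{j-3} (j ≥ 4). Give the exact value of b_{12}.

b_4 = 10, b_5 = 24, b_6 = 59, b_7 = 152, b_8 = 387, b_9 = 985, b_{10} = 2509, b_{11} = 6390, b_{12} = 16274.

16274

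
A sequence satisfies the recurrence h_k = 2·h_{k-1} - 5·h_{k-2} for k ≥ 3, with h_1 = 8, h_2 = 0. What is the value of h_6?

480

Compute successive terms:
h_3 = -40  h_4 = -80  h_5 = 40  h_6 = 480.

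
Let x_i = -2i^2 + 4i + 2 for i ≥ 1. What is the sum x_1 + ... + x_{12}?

Over i = 1..12: Σi = 78, Σi² = 650.
Total = (-2)·650 + (4)·78 + (2)·12 = -964.

-964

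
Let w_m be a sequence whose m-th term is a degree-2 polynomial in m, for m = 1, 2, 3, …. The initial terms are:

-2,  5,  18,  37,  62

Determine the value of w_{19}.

1042

1st diffs: 7, 13, 19, 25.
2nd diffs: 6, 6, 6 (constant).
So w_m = 3m^2 - 2m - 3.
Evaluating at m = 19 gives w_{19} = 1042.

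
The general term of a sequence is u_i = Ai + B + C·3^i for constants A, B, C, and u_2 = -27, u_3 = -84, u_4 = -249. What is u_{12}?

-1594353

At i = 2, 3, 4: 2A + B + 9C = -27; 3A + B + 27C = -84; 4A + B + 81C = -249.
Subtracting the first from the second: A + 18C = -57.
Subtracting the second from the third: A + 54C = -165.
Solving: C = -3, A = -3, then B = 6.
Therefore u_{12} = -36 + 6 + (-3)·531441 = -1594353.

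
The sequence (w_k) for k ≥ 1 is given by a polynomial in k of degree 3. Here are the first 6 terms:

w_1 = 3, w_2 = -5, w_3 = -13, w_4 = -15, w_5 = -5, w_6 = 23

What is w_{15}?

2075

1st diffs: -8, -8, -2, 10, 28.
2nd diffs: 0, 6, 12, 18.
3rd diffs: 6, 6, 6 (constant).
Newton forward-difference form: w_k = 3 + (-8)·C(k-1,1) + 6·C(k-1,3).
At k = 15: k-1 = 14, so w_{15} = 3 - 112 + 2184 = 2075.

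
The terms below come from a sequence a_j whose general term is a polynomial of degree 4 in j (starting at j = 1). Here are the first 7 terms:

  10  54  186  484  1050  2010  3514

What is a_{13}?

35386

1st diffs: 44, 132, 298, 566, 960, 1504.
2nd diffs: 88, 166, 268, 394, 544.
3rd diffs: 78, 102, 126, 150.
4th diffs: 24, 24, 24 (constant).
So a_j = j^4 + 3j^3 + j^2 + 5j.
Evaluating at j = 13 gives a_{13} = 35386.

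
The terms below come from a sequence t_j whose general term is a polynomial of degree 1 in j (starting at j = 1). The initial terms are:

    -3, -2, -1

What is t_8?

4

1st diffs: 1, 1 (constant).
So t_j = j - 4.
Evaluating at j = 8 gives t_8 = 4.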